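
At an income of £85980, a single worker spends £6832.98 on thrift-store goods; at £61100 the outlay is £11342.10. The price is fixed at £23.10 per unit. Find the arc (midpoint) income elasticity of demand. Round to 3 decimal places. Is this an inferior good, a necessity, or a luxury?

-1.467 (inferior good)

With a constant price, Q₁ = 6832.98/23.10 = 295.800 and Q₂ = 11342.10/23.10 = 491.000 (equivalently, work directly with expenditure since P cancels).
Midpoint %ΔQ = (11342.10 − 6832.98)/9087.54 = 0.49619; midpoint %ΔI = (61100 − 85980)/73540 = -0.33832.
η = 0.49619 / -0.33832 = -1.467.
η < 0 ⇒ inferior good.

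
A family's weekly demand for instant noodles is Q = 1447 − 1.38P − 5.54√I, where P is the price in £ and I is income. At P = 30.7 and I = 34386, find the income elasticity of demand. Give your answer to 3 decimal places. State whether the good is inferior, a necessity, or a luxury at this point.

At P = 30.7, I = 34386: Q = 377.326.
Holding P constant, ∂Q/∂I = -5.54/(2√I) = -0.0149379.
η_I = (∂Q/∂I)·(I/Q) = -0.0149379 × (34386/377.326) = -1.361.
Since η < 0, this is an inferior good.

-1.361 (inferior good)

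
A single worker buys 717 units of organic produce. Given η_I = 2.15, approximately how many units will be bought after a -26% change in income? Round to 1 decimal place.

%ΔQ ≈ η × %ΔI = 2.15 × (-26%) = -55.9%.
New Q ≈ 717 × (1 − 0.559) = 316.2.

316.2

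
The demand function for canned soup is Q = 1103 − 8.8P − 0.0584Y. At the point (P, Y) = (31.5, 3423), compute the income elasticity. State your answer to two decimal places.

-0.32

At P = 31.5, Y = 3423: Q = 625.897.
Holding P constant, ∂Q/∂Y = −0.0584.
η_Y = (∂Q/∂Y)·(Y/Q) = -0.0584 × (3423/625.897) = -0.32.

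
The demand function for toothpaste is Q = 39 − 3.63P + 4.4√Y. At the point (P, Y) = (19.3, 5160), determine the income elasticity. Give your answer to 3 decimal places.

0.554

At P = 19.3, Y = 5160: Q = 285.007.
Holding P constant, ∂Q/∂Y = 4.4/(2√Y) = 0.0306265.
η_Y = (∂Q/∂Y)·(Y/Q) = 0.0306265 × (5160/285.007) = 0.554.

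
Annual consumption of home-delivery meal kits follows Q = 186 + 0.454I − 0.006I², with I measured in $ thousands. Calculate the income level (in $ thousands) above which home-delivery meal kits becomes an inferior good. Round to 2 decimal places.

37.83

dQ/dI = 0.454 − 0.012I.
The good is inferior where dQ/dI < 0. Setting dQ/dI = 0 gives I = 0.454 / 0.012 = 37.83.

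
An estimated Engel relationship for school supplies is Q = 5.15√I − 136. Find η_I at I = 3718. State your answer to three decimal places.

At I = 3718: Q = 178.023.
dQ/dI = 5.15/(2√I) = 0.0422301 at this income.
η = (dQ/dI)·(I/Q) = 0.0422301 × (3718/178.023) = 0.882.

0.882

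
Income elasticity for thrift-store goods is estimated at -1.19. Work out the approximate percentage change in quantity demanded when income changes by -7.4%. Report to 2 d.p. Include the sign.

%ΔQ ≈ η × %ΔI = -1.19 × (-7.4%) = 8.81%.

8.81%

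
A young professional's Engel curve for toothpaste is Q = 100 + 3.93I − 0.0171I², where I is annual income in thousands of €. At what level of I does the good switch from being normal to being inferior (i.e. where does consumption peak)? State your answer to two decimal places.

114.91

dQ/dI = 3.93 − 0.0342I.
The good is inferior where dQ/dI < 0. Setting dQ/dI = 0 gives I = 3.93 / 0.0342 = 114.91.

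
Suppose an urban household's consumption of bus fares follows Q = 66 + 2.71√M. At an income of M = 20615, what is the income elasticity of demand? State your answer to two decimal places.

At M = 20615: Q = 455.100.
dQ/dM = 2.71/(2√M) = 0.0094373 at this income.
η = (dQ/dM)·(M/Q) = 0.0094373 × (20615/455.100) = 0.43.

0.43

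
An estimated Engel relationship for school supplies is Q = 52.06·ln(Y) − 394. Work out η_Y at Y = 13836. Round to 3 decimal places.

0.508

At Y = 13836: Q = 102.394.
dQ/dY = 52.06/Y = 0.00376265 at this income.
η = (dQ/dY)·(Y/Q) = 0.00376265 × (13836/102.394) = 0.508.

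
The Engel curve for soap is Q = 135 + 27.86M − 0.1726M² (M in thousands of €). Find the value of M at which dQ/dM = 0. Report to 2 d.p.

dQ/dM = 27.86 − 0.3452M.
The good is inferior where dQ/dM < 0. Setting dQ/dM = 0 gives M = 27.86 / 0.3452 = 80.71.

80.71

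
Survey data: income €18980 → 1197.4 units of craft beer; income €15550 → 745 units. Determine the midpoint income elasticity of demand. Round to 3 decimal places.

2.345

ΔQ = 745 − 1197.4 = -452.4; midpoint Q̄ = (1197.4 + 745)/2 = 971.2.
ΔI = 15550 − 18980 = -3430; midpoint Ī = (18980 + 15550)/2 = 17265.
η = (ΔQ/Q̄) ÷ (ΔI/Ī) = (-452.4/971.2) ÷ (-3430/17265) = 2.345.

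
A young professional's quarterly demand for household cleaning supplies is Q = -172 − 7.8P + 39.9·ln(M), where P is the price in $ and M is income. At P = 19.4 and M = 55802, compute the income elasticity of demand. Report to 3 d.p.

0.354

At P = 19.4, M = 55802: Q = 112.770.
Holding P constant, ∂Q/∂M = 39.9/M = 0.000715028.
η_M = (∂Q/∂M)·(M/Q) = 0.000715028 × (55802/112.770) = 0.354.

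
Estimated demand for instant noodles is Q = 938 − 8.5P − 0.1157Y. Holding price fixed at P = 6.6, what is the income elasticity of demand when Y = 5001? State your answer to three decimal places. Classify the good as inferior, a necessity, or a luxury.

-1.908 (inferior good)

At P = 6.6, Y = 5001: Q = 303.284.
Holding P constant, ∂Q/∂Y = −0.1157.
η_Y = (∂Q/∂Y)·(Y/Q) = -0.1157 × (5001/303.284) = -1.908.
Since η < 0, this is an inferior good.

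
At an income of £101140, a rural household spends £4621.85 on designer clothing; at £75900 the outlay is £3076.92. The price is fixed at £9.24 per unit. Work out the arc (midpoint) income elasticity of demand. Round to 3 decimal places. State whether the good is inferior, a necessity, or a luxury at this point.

1.408 (luxury)

With a constant price, Q₁ = 4621.85/9.24 = 500.200 and Q₂ = 3076.92/9.24 = 333.000 (equivalently, work directly with expenditure since P cancels).
Midpoint %ΔQ = (3076.92 − 4621.85)/3849.39 = -0.40134; midpoint %ΔI = (75900 − 101140)/88520 = -0.28513.
η = -0.40134 / -0.28513 = 1.408.
η > 1 ⇒ luxury.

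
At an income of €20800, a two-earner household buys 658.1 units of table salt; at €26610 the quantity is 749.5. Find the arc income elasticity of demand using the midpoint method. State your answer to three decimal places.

0.530

ΔQ = 749.5 − 658.1 = 91.4; midpoint Q̄ = (658.1 + 749.5)/2 = 703.8.
ΔI = 26610 − 20800 = 5810; midpoint Ī = (20800 + 26610)/2 = 23705.
η = (ΔQ/Q̄) ÷ (ΔI/Ī) = (91.4/703.8) ÷ (5810/23705) = 0.530.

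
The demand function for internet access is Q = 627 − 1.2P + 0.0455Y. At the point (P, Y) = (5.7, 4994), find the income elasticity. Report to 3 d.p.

At P = 5.7, Y = 4994: Q = 847.387.
Holding P constant, ∂Q/∂Y = 0.0455.
η_Y = (∂Q/∂Y)·(Y/Q) = 0.0455 × (4994/847.387) = 0.268.

0.268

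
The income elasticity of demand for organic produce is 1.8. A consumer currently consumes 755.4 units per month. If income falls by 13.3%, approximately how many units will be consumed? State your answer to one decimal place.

%ΔQ ≈ η × %ΔI = 1.8 × (-13.3%) = -23.94%.
New Q ≈ 755.4 × (1 − 0.2394) = 574.6.

574.6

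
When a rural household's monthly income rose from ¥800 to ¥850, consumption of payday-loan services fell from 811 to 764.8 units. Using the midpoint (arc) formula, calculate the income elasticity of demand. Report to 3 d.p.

-0.968

ΔQ = 764.8 − 811 = -46.2; midpoint Q̄ = (811 + 764.8)/2 = 787.9.
ΔI = 850 − 800 = 50; midpoint Ī = (800 + 850)/2 = 825.
η = (ΔQ/Q̄) ÷ (ΔI/Ī) = (-46.2/787.9) ÷ (50/825) = -0.968.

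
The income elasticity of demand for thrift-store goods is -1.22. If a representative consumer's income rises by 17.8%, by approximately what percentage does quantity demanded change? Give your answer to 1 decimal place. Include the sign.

-21.7%

%ΔQ ≈ η × %ΔI = -1.22 × 17.8% = -21.7%.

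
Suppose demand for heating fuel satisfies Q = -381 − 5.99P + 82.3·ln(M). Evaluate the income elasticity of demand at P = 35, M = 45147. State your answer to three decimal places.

At P = 35, M = 45147: Q = 291.415.
Holding P constant, ∂Q/∂M = 82.3/M = 0.00182293.
η_M = (∂Q/∂M)·(M/Q) = 0.00182293 × (45147/291.415) = 0.282.

0.282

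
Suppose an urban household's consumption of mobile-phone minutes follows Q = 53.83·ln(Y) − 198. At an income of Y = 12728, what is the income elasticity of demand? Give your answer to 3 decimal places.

At Y = 12728: Q = 310.777.
dQ/dY = 53.83/Y = 0.00422926 at this income.
η = (dQ/dY)·(Y/Q) = 0.00422926 × (12728/310.777) = 0.173.

0.173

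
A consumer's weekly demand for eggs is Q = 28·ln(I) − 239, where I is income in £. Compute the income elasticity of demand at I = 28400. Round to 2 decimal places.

0.58

At I = 28400: Q = 48.116.
dQ/dI = 28/I = 0.000985915 at this income.
η = (dQ/dI)·(I/Q) = 0.000985915 × (28400/48.116) = 0.58.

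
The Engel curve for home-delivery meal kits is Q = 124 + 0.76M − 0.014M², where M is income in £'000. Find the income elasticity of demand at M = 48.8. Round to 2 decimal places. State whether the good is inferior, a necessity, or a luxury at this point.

-0.23 (inferior good)

At M = 48.8: Q = 127.7478.
dQ/dM = 0.76 − 0.028M = -0.60640.
η = (dQ/dM)·(M/Q) = -0.60640 × (48.8/127.7478) = -0.23.
η < 0 ⇒ inferior good.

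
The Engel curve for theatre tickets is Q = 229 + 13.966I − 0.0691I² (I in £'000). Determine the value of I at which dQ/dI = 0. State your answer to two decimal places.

101.06

dQ/dI = 13.966 − 0.1382I.
The good is inferior where dQ/dI < 0. Setting dQ/dI = 0 gives I = 13.966 / 0.1382 = 101.06.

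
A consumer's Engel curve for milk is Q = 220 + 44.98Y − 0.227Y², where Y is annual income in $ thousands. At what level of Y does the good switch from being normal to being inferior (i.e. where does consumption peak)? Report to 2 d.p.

99.07

dQ/dY = 44.98 − 0.454Y.
The good is inferior where dQ/dY < 0. Setting dQ/dY = 0 gives Y = 44.98 / 0.454 = 99.07.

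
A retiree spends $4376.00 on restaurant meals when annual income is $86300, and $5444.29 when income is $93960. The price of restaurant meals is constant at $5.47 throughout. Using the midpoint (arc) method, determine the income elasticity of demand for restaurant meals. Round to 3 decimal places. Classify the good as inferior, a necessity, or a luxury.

2.560 (luxury)

With a constant price, Q₁ = 4376.00/5.47 = 800.000 and Q₂ = 5444.29/5.47 = 995.300 (equivalently, work directly with expenditure since P cancels).
Midpoint %ΔQ = (5444.29 − 4376.00)/4910.15 = 0.21757; midpoint %ΔI = (93960 − 86300)/90130 = 0.08499.
η = 0.21757 / 0.08499 = 2.560.
η > 1 ⇒ luxury.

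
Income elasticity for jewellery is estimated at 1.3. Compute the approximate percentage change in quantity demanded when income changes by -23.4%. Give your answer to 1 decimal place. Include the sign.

%ΔQ ≈ η × %ΔI = 1.3 × (-23.4%) = -30.4%.

-30.4%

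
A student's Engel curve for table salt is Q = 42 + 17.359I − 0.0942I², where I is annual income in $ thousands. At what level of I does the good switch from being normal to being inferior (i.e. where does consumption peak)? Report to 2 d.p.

dQ/dI = 17.359 − 0.1884I.
The good is inferior where dQ/dI < 0. Setting dQ/dI = 0 gives I = 17.359 / 0.1884 = 92.14.

92.14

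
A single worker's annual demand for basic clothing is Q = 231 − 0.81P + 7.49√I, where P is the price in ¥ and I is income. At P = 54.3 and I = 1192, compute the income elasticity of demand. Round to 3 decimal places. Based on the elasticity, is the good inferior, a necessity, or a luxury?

At P = 54.3, I = 1192: Q = 445.612.
Holding P constant, ∂Q/∂I = 7.49/(2√I) = 0.108471.
η_I = (∂Q/∂I)·(I/Q) = 0.108471 × (1192/445.612) = 0.290.
Since 0 < η < 1, this is a necessity.

0.290 (necessity)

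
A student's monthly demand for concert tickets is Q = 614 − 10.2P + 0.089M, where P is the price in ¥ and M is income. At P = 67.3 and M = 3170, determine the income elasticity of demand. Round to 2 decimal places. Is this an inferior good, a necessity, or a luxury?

At P = 67.3, M = 3170: Q = 209.670.
Holding P constant, ∂Q/∂M = 0.089.
η_M = (∂Q/∂M)·(M/Q) = 0.089 × (3170/209.670) = 1.35.
Since η > 1, this is a luxury.

1.35 (luxury)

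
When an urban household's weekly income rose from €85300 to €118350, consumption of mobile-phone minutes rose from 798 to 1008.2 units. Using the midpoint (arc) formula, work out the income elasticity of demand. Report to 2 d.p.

0.72

ΔQ = 1008.2 − 798 = 210.2; midpoint Q̄ = (798 + 1008.2)/2 = 903.1.
ΔI = 118350 − 85300 = 33050; midpoint Ī = (85300 + 118350)/2 = 101825.
η = (ΔQ/Q̄) ÷ (ΔI/Ī) = (210.2/903.1) ÷ (33050/101825) = 0.72.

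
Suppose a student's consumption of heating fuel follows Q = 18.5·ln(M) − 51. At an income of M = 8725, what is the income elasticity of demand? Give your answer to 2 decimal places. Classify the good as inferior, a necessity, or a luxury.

0.16 (necessity)

At M = 8725: Q = 116.868.
dQ/dM = 18.5/M = 0.00212034 at this income.
η = (dQ/dM)·(M/Q) = 0.00212034 × (8725/116.868) = 0.16.
Since 0 < η < 1, the good is a necessity.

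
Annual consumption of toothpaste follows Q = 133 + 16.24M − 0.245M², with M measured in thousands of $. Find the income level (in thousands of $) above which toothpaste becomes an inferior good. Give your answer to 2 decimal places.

dQ/dM = 16.24 − 0.49M.
The good is inferior where dQ/dM < 0. Setting dQ/dM = 0 gives M = 16.24 / 0.49 = 33.14.

33.14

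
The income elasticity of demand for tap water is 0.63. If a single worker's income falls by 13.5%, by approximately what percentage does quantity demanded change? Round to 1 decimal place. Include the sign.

-8.5%

%ΔQ ≈ η × %ΔI = 0.63 × (-13.5%) = -8.5%.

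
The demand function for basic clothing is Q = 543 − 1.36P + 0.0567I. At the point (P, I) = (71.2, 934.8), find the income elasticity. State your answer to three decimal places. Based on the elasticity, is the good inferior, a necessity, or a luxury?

0.106 (necessity)

At P = 71.2, I = 934.8: Q = 499.171.
Holding P constant, ∂Q/∂I = 0.0567.
η_I = (∂Q/∂I)·(I/Q) = 0.0567 × (934.8/499.171) = 0.106.
Since 0 < η < 1, this is a necessity.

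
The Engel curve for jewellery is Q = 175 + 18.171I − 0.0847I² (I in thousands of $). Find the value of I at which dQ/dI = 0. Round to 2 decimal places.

107.27

dQ/dI = 18.171 − 0.1694I.
The good is inferior where dQ/dI < 0. Setting dQ/dI = 0 gives I = 18.171 / 0.1694 = 107.27.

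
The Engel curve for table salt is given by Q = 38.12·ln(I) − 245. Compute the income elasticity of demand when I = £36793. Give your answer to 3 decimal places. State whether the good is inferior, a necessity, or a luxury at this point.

At I = 36793: Q = 155.758.
dQ/dI = 38.12/I = 0.00103607 at this income.
η = (dQ/dI)·(I/Q) = 0.00103607 × (36793/155.758) = 0.245.
Since 0 < η < 1, the good is a necessity.

0.245 (necessity)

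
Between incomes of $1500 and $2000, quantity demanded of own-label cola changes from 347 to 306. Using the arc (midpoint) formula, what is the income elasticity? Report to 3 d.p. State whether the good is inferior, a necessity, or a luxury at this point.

-0.440 (inferior good)

ΔQ = 306 − 347 = -41; midpoint Q̄ = (347 + 306)/2 = 326.5.
ΔI = 2000 − 1500 = 500; midpoint Ī = (1500 + 2000)/2 = 1750.
η = (ΔQ/Q̄) ÷ (ΔI/Ī) = (-41/326.5) ÷ (500/1750) = -0.440.
η < 0 ⇒ inferior good.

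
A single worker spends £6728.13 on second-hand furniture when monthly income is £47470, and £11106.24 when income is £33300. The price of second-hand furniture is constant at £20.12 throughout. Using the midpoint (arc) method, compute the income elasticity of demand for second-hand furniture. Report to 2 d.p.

-1.40

With a constant price, Q₁ = 6728.13/20.12 = 334.400 and Q₂ = 11106.24/20.12 = 552.000 (equivalently, work directly with expenditure since P cancels).
Midpoint %ΔQ = (11106.24 − 6728.13)/8917.19 = 0.49097; midpoint %ΔI = (33300 − 47470)/40385 = -0.35087.
η = 0.49097 / -0.35087 = -1.40.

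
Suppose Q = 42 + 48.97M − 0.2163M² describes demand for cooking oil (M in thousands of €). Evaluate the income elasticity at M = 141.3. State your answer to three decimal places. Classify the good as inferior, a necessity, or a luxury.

At M = 141.3: Q = 2642.8823.
dQ/dM = 48.97 − 0.4326M = -12.15638.
η = (dQ/dM)·(M/Q) = -12.15638 × (141.3/2642.8823) = -0.650.
η < 0 ⇒ inferior good.

-0.650 (inferior good)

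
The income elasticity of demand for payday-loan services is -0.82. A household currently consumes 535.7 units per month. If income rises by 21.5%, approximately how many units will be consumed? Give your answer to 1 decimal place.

441.3

%ΔQ ≈ η × %ΔI = -0.82 × 21.5% = -17.63%.
New Q ≈ 535.7 × (1 − 0.1763) = 441.3.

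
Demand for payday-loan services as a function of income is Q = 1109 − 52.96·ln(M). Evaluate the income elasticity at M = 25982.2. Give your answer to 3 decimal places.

At M = 25982.2: Q = 570.653.
dQ/dM = -52.96/M = -0.00203832 at this income.
η = (dQ/dM)·(M/Q) = -0.00203832 × (25982.2/570.653) = -0.093.

-0.093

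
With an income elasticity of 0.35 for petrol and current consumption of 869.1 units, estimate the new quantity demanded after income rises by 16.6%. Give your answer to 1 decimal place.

919.6

%ΔQ ≈ η × %ΔI = 0.35 × 16.6% = 5.81%.
New Q ≈ 869.1 × (1 + 0.0581) = 919.6.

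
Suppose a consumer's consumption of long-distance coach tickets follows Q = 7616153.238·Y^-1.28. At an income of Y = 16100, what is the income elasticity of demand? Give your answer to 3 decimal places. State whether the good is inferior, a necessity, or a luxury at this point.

-1.280 (inferior good)

For Q = A·Y^β the income elasticity is constant and equal to β.
Here β = -1.28, so η = -1.280.
Since η < 0, the good is an inferior good.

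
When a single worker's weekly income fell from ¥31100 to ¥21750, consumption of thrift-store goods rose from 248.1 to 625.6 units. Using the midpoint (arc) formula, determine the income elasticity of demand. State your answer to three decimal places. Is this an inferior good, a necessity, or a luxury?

ΔQ = 625.6 − 248.1 = 377.5; midpoint Q̄ = (248.1 + 625.6)/2 = 436.85.
ΔI = 21750 − 31100 = -9350; midpoint Ī = (31100 + 21750)/2 = 26425.
η = (ΔQ/Q̄) ÷ (ΔI/Ī) = (377.5/436.85) ÷ (-9350/26425) = -2.442.
η < 0 ⇒ inferior good.

-2.442 (inferior good)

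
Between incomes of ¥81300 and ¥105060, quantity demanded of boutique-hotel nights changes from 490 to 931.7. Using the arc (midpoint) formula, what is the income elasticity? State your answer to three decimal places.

2.437

ΔQ = 931.7 − 490 = 441.7; midpoint Q̄ = (490 + 931.7)/2 = 710.85.
ΔI = 105060 − 81300 = 23760; midpoint Ī = (81300 + 105060)/2 = 93180.
η = (ΔQ/Q̄) ÷ (ΔI/Ī) = (441.7/710.85) ÷ (23760/93180) = 2.437.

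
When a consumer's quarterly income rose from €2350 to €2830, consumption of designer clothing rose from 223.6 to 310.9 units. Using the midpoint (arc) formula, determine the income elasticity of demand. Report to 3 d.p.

1.763

ΔQ = 310.9 − 223.6 = 87.3; midpoint Q̄ = (223.6 + 310.9)/2 = 267.25.
ΔI = 2830 − 2350 = 480; midpoint Ī = (2350 + 2830)/2 = 2590.
η = (ΔQ/Q̄) ÷ (ΔI/Ī) = (87.3/267.25) ÷ (480/2590) = 1.763.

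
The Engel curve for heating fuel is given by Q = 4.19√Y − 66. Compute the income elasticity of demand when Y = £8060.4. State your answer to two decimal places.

0.61

At Y = 8060.4: Q = 310.177.
dQ/dY = 4.19/(2√Y) = 0.0233349 at this income.
η = (dQ/dY)·(Y/Q) = 0.0233349 × (8060.4/310.177) = 0.61.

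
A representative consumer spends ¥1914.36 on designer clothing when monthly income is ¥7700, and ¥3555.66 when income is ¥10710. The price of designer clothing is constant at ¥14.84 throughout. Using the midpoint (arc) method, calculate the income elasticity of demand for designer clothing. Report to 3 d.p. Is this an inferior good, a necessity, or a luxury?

1.835 (luxury)

With a constant price, Q₁ = 1914.36/14.84 = 129.000 and Q₂ = 3555.66/14.84 = 239.600 (equivalently, work directly with expenditure since P cancels).
Midpoint %ΔQ = (3555.66 − 1914.36)/2735.01 = 0.60011; midpoint %ΔI = (10710 − 7700)/9205 = 0.32700.
η = 0.60011 / 0.32700 = 1.835.
η > 1 ⇒ luxury.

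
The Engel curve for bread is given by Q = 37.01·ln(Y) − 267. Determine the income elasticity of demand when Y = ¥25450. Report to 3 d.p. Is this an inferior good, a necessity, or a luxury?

0.341 (necessity)

At Y = 25450: Q = 108.447.
dQ/dY = 37.01/Y = 0.00145422 at this income.
η = (dQ/dY)·(Y/Q) = 0.00145422 × (25450/108.447) = 0.341.
Since 0 < η < 1, the good is a necessity.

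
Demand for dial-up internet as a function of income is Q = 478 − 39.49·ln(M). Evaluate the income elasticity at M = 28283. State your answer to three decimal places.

-0.539

At M = 28283: Q = 73.227.
dQ/dM = -39.49/M = -0.00139625 at this income.
η = (dQ/dM)·(M/Q) = -0.00139625 × (28283/73.227) = -0.539.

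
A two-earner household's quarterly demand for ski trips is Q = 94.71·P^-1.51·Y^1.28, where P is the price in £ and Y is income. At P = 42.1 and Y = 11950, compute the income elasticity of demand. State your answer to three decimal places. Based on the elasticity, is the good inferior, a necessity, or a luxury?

1.280 (luxury)

For a multiplicative demand Q = A·P^α·Y^β, the income elasticity is β everywhere.
Here β = 1.28, so η = 1.280.
Since η > 1, this is a luxury.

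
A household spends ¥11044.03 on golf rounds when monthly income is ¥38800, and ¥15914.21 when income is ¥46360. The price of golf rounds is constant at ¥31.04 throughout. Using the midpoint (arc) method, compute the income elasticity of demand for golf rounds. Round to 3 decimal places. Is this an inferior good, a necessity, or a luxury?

2.035 (luxury)

With a constant price, Q₁ = 11044.03/31.04 = 355.800 and Q₂ = 15914.21/31.04 = 512.700 (equivalently, work directly with expenditure since P cancels).
Midpoint %ΔQ = (15914.21 − 11044.03)/13479.12 = 0.36131; midpoint %ΔI = (46360 − 38800)/42580 = 0.17755.
η = 0.36131 / 0.17755 = 2.035.
η > 1 ⇒ luxury.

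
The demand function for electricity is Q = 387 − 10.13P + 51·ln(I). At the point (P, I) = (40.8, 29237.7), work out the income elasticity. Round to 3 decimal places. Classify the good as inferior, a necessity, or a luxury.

0.102 (necessity)

At P = 40.8, I = 29237.7: Q = 498.140.
Holding P constant, ∂Q/∂I = 51/I = 0.00174432.
η_I = (∂Q/∂I)·(I/Q) = 0.00174432 × (29237.7/498.140) = 0.102.
Since 0 < η < 1, this is a necessity.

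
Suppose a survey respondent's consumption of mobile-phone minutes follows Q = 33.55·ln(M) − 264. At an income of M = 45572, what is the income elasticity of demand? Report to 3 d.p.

0.350

At M = 45572: Q = 95.892.
dQ/dM = 33.55/M = 0.000736198 at this income.
η = (dQ/dM)·(M/Q) = 0.000736198 × (45572/95.892) = 0.350.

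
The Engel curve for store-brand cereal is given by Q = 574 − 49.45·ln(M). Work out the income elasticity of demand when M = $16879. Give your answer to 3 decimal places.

-0.534

At M = 16879: Q = 92.662.
dQ/dM = -49.45/M = -0.00292968 at this income.
η = (dQ/dM)·(M/Q) = -0.00292968 × (16879/92.662) = -0.534.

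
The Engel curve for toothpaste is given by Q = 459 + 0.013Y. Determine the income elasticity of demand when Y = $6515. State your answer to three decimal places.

At Y = 6515: Q = 543.695.
dQ/dY = 0.013.
η = (dQ/dY)·(Y/Q) = 0.013 × (6515/543.695) = 0.156.

0.156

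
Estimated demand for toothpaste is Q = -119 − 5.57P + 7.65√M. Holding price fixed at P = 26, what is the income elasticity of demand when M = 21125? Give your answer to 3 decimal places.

0.656

At P = 26, M = 21125: Q = 848.065.
Holding P constant, ∂Q/∂M = 7.65/(2√M) = 0.0263168.
η_M = (∂Q/∂M)·(M/Q) = 0.0263168 × (21125/848.065) = 0.656.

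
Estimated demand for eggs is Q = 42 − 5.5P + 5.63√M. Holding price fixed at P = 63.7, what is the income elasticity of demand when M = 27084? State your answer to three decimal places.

At P = 63.7, M = 27084: Q = 618.191.
Holding P constant, ∂Q/∂M = 5.63/(2√M) = 0.017105.
η_M = (∂Q/∂M)·(M/Q) = 0.017105 × (27084/618.191) = 0.749.

0.749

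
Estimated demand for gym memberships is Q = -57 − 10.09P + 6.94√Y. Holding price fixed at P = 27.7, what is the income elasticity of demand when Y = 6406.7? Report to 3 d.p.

1.268

At P = 27.7, Y = 6406.7: Q = 218.998.
Holding P constant, ∂Q/∂Y = 6.94/(2√Y) = 0.0433523.
η_Y = (∂Q/∂Y)·(Y/Q) = 0.0433523 × (6406.7/218.998) = 1.268.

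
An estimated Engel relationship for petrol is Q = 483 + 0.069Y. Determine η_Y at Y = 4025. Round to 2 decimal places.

At Y = 4025: Q = 760.725.
dQ/dY = 0.069.
η = (dQ/dY)·(Y/Q) = 0.069 × (4025/760.725) = 0.37.

0.37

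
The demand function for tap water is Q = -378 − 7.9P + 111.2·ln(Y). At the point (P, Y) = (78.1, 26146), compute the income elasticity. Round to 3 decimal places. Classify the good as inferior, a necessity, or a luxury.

0.817 (necessity)

At P = 78.1, Y = 26146: Q = 136.075.
Holding P constant, ∂Q/∂Y = 111.2/Y = 0.00425304.
η_Y = (∂Q/∂Y)·(Y/Q) = 0.00425304 × (26146/136.075) = 0.817.
Since 0 < η < 1, this is a necessity.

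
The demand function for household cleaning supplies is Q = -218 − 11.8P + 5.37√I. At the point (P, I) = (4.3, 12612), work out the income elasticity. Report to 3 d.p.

At P = 4.3, I = 12612: Q = 334.328.
Holding P constant, ∂Q/∂I = 5.37/(2√I) = 0.0239085.
η_I = (∂Q/∂I)·(I/Q) = 0.0239085 × (12612/334.328) = 0.902.

0.902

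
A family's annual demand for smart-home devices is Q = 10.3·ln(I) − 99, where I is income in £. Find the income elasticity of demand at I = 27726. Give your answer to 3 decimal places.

1.617

At I = 27726: Q = 6.370.
dQ/dI = 10.3/I = 0.000371492 at this income.
η = (dQ/dI)·(I/Q) = 0.000371492 × (27726/6.370) = 1.617.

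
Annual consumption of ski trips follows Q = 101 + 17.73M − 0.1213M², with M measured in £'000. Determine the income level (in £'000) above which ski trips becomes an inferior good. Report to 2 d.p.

73.08

dQ/dM = 17.73 − 0.2426M.
The good is inferior where dQ/dM < 0. Setting dQ/dM = 0 gives M = 17.73 / 0.2426 = 73.08.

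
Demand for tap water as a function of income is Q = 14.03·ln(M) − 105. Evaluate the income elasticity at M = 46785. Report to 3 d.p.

At M = 46785: Q = 45.869.
dQ/dM = 14.03/M = 0.000299882 at this income.
η = (dQ/dM)·(M/Q) = 0.000299882 × (46785/45.869) = 0.306.

0.306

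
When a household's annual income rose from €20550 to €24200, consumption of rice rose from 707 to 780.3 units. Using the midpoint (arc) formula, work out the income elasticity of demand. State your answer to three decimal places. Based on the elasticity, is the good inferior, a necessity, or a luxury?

0.604 (necessity)

ΔQ = 780.3 − 707 = 73.3; midpoint Q̄ = (707 + 780.3)/2 = 743.65.
ΔI = 24200 − 20550 = 3650; midpoint Ī = (20550 + 24200)/2 = 22375.
η = (ΔQ/Q̄) ÷ (ΔI/Ī) = (73.3/743.65) ÷ (3650/22375) = 0.604.
0 < η < 1 ⇒ necessity.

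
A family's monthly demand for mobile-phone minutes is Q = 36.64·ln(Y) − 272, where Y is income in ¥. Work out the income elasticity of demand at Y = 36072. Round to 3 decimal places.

At Y = 36072: Q = 112.473.
dQ/dY = 36.64/Y = 0.00101575 at this income.
η = (dQ/dY)·(Y/Q) = 0.00101575 × (36072/112.473) = 0.326.

0.326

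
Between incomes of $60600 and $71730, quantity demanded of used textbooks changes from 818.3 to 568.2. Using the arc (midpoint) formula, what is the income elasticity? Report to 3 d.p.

ΔQ = 568.2 − 818.3 = -250.1; midpoint Q̄ = (818.3 + 568.2)/2 = 693.25.
ΔI = 71730 − 60600 = 11130; midpoint Ī = (60600 + 71730)/2 = 66165.
η = (ΔQ/Q̄) ÷ (ΔI/Ī) = (-250.1/693.25) ÷ (11130/66165) = -2.145.

-2.145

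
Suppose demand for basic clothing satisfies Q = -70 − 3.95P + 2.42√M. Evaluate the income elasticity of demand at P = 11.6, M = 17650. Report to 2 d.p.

At P = 11.6, M = 17650: Q = 205.685.
Holding P constant, ∂Q/∂M = 2.42/(2√M) = 0.00910779.
η_M = (∂Q/∂M)·(M/Q) = 0.00910779 × (17650/205.685) = 0.78.

0.78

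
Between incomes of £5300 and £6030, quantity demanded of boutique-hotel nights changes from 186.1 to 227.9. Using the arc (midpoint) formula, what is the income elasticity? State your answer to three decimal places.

1.567

ΔQ = 227.9 − 186.1 = 41.8; midpoint Q̄ = (186.1 + 227.9)/2 = 207.
ΔI = 6030 − 5300 = 730; midpoint Ī = (5300 + 6030)/2 = 5665.
η = (ΔQ/Q̄) ÷ (ΔI/Ī) = (41.8/207) ÷ (730/5665) = 1.567.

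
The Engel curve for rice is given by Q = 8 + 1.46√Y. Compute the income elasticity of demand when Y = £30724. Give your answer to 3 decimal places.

At Y = 30724: Q = 263.913.
dQ/dY = 1.46/(2√Y) = 0.0041647 at this income.
η = (dQ/dY)·(Y/Q) = 0.0041647 × (30724/263.913) = 0.485.

0.485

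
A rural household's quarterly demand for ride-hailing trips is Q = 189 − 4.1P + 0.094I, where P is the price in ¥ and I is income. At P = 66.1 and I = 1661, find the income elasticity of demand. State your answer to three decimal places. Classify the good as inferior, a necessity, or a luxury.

At P = 66.1, I = 1661: Q = 74.124.
Holding P constant, ∂Q/∂I = 0.094.
η_I = (∂Q/∂I)·(I/Q) = 0.094 × (1661/74.124) = 2.106.
Since η > 1, this is a luxury.

2.106 (luxury)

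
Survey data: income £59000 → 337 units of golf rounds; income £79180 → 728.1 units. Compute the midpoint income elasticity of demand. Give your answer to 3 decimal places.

ΔQ = 728.1 − 337 = 391.1; midpoint Q̄ = (337 + 728.1)/2 = 532.55.
ΔI = 79180 − 59000 = 20180; midpoint Ī = (59000 + 79180)/2 = 69090.
η = (ΔQ/Q̄) ÷ (ΔI/Ī) = (391.1/532.55) ÷ (20180/69090) = 2.514.

2.514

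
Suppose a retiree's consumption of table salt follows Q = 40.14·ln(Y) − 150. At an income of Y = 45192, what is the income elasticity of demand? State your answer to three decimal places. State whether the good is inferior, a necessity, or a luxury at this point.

0.143 (necessity)

At Y = 45192: Q = 280.248.
dQ/dY = 40.14/Y = 0.00088821 at this income.
η = (dQ/dY)·(Y/Q) = 0.00088821 × (45192/280.248) = 0.143.
Since 0 < η < 1, the good is a necessity.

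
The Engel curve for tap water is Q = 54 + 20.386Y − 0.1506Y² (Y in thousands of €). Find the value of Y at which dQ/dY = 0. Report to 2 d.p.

67.68

dQ/dY = 20.386 − 0.3012Y.
The good is inferior where dQ/dY < 0. Setting dQ/dY = 0 gives Y = 20.386 / 0.3012 = 67.68.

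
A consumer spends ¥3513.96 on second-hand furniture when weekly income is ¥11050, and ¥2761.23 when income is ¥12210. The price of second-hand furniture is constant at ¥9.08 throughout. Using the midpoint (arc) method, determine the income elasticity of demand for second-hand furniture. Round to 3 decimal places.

With a constant price, Q₁ = 3513.96/9.08 = 387.000 and Q₂ = 2761.23/9.08 = 304.100 (equivalently, work directly with expenditure since P cancels).
Midpoint %ΔQ = (2761.23 − 3513.96)/3137.60 = -0.23991; midpoint %ΔI = (12210 − 11050)/11630 = 0.09974.
η = -0.23991 / 0.09974 = -2.405.

-2.405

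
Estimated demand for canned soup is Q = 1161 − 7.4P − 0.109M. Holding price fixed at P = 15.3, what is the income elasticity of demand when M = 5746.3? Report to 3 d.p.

At P = 15.3, M = 5746.3: Q = 421.433.
Holding P constant, ∂Q/∂M = −0.109.
η_M = (∂Q/∂M)·(M/Q) = -0.109 × (5746.3/421.433) = -1.486.

-1.486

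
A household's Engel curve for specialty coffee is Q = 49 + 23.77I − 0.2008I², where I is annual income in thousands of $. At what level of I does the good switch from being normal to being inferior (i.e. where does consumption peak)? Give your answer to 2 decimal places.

dQ/dI = 23.77 − 0.4016I.
The good is inferior where dQ/dI < 0. Setting dQ/dI = 0 gives I = 23.77 / 0.4016 = 59.19.

59.19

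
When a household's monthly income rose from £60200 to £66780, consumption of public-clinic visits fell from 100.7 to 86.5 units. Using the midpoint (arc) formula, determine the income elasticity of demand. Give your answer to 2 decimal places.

ΔQ = 86.5 − 100.7 = -14.2; midpoint Q̄ = (100.7 + 86.5)/2 = 93.6.
ΔI = 66780 − 60200 = 6580; midpoint Ī = (60200 + 66780)/2 = 63490.
η = (ΔQ/Q̄) ÷ (ΔI/Ī) = (-14.2/93.6) ÷ (6580/63490) = -1.46.

-1.46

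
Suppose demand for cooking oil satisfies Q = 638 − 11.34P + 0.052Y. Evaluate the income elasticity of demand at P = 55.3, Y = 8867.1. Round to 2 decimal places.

0.98

At P = 55.3, Y = 8867.1: Q = 471.987.
Holding P constant, ∂Q/∂Y = 0.052.
η_Y = (∂Q/∂Y)·(Y/Q) = 0.052 × (8867.1/471.987) = 0.98.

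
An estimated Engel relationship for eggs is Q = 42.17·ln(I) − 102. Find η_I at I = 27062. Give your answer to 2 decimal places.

At I = 27062: Q = 328.382.
dQ/dI = 42.17/I = 0.00155827 at this income.
η = (dQ/dI)·(I/Q) = 0.00155827 × (27062/328.382) = 0.13.

0.13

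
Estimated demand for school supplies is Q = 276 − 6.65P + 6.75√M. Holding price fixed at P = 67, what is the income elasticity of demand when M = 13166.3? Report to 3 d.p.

0.640

At P = 67, M = 13166.3: Q = 604.975.
Holding P constant, ∂Q/∂M = 6.75/(2√M) = 0.0294132.
η_M = (∂Q/∂M)·(M/Q) = 0.0294132 × (13166.3/604.975) = 0.640.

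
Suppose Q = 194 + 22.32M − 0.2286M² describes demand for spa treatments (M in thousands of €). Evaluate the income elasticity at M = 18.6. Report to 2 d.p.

At M = 18.6: Q = 530.0655.
dQ/dM = 22.32 − 0.4572M = 13.81608.
η = (dQ/dM)·(M/Q) = 13.81608 × (18.6/530.0655) = 0.48.

0.48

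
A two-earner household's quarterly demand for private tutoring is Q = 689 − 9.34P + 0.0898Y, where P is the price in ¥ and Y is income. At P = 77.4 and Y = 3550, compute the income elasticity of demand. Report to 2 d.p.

1.12

At P = 77.4, Y = 3550: Q = 284.874.
Holding P constant, ∂Q/∂Y = 0.0898.
η_Y = (∂Q/∂Y)·(Y/Q) = 0.0898 × (3550/284.874) = 1.12.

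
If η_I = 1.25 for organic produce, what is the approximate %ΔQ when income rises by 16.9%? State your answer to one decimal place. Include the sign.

%ΔQ ≈ η × %ΔI = 1.25 × 16.9% = 21.1%.

21.1%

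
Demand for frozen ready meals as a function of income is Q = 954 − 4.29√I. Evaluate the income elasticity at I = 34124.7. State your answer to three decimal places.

-2.453

At I = 34124.7: Q = 161.514.
dQ/dI = -4.29/(2√I) = -0.0116116 at this income.
η = (dQ/dI)·(I/Q) = -0.0116116 × (34124.7/161.514) = -2.453.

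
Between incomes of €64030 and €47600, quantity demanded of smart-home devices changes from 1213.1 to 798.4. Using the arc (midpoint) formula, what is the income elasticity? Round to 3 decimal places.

ΔQ = 798.4 − 1213.1 = -414.7; midpoint Q̄ = (1213.1 + 798.4)/2 = 1005.75.
ΔI = 47600 − 64030 = -16430; midpoint Ī = (64030 + 47600)/2 = 55815.
η = (ΔQ/Q̄) ÷ (ΔI/Ī) = (-414.7/1005.75) ÷ (-16430/55815) = 1.401.

1.401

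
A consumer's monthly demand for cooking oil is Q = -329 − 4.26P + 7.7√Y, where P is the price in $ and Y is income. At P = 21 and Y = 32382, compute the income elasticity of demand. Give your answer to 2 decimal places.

At P = 21, Y = 32382: Q = 967.155.
Holding P constant, ∂Q/∂Y = 7.7/(2√Y) = 0.0213948.
η_Y = (∂Q/∂Y)·(Y/Q) = 0.0213948 × (32382/967.155) = 0.72.

0.72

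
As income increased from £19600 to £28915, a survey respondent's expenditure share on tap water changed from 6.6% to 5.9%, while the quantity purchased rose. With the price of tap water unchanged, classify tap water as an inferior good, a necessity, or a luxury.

Quantity rises but the budget share falls as income rises, so 0 < η < 1.

necessity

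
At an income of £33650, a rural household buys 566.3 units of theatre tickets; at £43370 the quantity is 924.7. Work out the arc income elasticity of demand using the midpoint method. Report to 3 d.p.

1.905

ΔQ = 924.7 − 566.3 = 358.4; midpoint Q̄ = (566.3 + 924.7)/2 = 745.5.
ΔI = 43370 − 33650 = 9720; midpoint Ī = (33650 + 43370)/2 = 38510.
η = (ΔQ/Q̄) ÷ (ΔI/Ī) = (358.4/745.5) ÷ (9720/38510) = 1.905.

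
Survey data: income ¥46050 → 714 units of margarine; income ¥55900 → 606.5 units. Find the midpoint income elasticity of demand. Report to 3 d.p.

-0.843

ΔQ = 606.5 − 714 = -107.5; midpoint Q̄ = (714 + 606.5)/2 = 660.25.
ΔI = 55900 − 46050 = 9850; midpoint Ī = (46050 + 55900)/2 = 50975.
η = (ΔQ/Q̄) ÷ (ΔI/Ī) = (-107.5/660.25) ÷ (9850/50975) = -0.843.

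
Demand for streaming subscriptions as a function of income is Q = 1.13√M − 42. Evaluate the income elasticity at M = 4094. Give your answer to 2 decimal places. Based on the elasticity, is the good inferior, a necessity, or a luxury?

1.19 (luxury)

At M = 4094: Q = 30.302.
dQ/dM = 1.13/(2√M) = 0.00883028 at this income.
η = (dQ/dM)·(M/Q) = 0.00883028 × (4094/30.302) = 1.19.
Since η > 1, the good is a luxury.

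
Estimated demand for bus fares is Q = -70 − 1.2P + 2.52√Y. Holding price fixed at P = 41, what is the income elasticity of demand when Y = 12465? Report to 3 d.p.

At P = 41, Y = 12465: Q = 162.150.
Holding P constant, ∂Q/∂Y = 2.52/(2√Y) = 0.0112856.
η_Y = (∂Q/∂Y)·(Y/Q) = 0.0112856 × (12465/162.150) = 0.868.

0.868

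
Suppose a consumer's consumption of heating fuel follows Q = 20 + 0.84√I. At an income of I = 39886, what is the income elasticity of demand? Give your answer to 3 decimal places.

0.447

At I = 39886: Q = 187.760.
dQ/dI = 0.84/(2√I) = 0.002103 at this income.
η = (dQ/dI)·(I/Q) = 0.002103 × (39886/187.760) = 0.447.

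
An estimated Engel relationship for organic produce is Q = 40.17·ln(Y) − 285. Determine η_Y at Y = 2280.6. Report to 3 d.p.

At Y = 2280.6: Q = 25.602.
dQ/dY = 40.17/Y = 0.0176138 at this income.
η = (dQ/dY)·(Y/Q) = 0.0176138 × (2280.6/25.602) = 1.569.

1.569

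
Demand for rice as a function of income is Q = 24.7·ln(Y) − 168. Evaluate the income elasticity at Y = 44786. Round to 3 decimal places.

0.256

At Y = 44786: Q = 96.528.
dQ/dY = 24.7/Y = 0.000551512 at this income.
η = (dQ/dY)·(Y/Q) = 0.000551512 × (44786/96.528) = 0.256.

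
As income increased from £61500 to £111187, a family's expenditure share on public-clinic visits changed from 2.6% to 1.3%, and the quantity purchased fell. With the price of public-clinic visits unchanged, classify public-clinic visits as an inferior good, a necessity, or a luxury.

inferior good

Quantity demanded falls as income rises, so η < 0.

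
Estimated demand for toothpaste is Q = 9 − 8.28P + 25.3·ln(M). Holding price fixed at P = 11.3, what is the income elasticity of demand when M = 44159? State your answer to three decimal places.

0.136

At P = 11.3, M = 44159: Q = 186.033.
Holding P constant, ∂Q/∂M = 25.3/M = 0.00057293.
η_M = (∂Q/∂M)·(M/Q) = 0.00057293 × (44159/186.033) = 0.136.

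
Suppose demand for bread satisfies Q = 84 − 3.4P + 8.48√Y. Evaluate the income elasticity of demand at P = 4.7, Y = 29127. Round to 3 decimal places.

At P = 4.7, Y = 29127: Q = 1515.271.
Holding P constant, ∂Q/∂Y = 8.48/(2√Y) = 0.0248438.
η_Y = (∂Q/∂Y)·(Y/Q) = 0.0248438 × (29127/1515.271) = 0.478.

0.478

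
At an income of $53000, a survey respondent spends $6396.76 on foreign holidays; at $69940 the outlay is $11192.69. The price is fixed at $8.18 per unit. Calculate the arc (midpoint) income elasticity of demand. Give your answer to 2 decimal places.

With a constant price, Q₁ = 6396.76/8.18 = 782.000 and Q₂ = 11192.69/8.18 = 1368.300 (equivalently, work directly with expenditure since P cancels).
Midpoint %ΔQ = (11192.69 − 6396.76)/8794.73 = 0.54532; midpoint %ΔI = (69940 − 53000)/61470 = 0.27558.
η = 0.54532 / 0.27558 = 1.98.

1.98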